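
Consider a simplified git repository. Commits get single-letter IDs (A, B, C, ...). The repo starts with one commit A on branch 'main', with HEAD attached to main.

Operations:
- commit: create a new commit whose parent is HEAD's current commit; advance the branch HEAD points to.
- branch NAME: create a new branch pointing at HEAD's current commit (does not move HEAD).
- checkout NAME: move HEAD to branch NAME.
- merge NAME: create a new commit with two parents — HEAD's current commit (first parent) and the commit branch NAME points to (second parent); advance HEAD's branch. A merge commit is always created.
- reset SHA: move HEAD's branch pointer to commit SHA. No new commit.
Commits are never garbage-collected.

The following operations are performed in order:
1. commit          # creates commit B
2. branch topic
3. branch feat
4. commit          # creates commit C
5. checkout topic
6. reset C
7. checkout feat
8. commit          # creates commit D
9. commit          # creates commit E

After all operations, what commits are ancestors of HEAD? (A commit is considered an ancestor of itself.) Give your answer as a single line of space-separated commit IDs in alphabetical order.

After op 1 (commit): HEAD=main@B [main=B]
After op 2 (branch): HEAD=main@B [main=B topic=B]
After op 3 (branch): HEAD=main@B [feat=B main=B topic=B]
After op 4 (commit): HEAD=main@C [feat=B main=C topic=B]
After op 5 (checkout): HEAD=topic@B [feat=B main=C topic=B]
After op 6 (reset): HEAD=topic@C [feat=B main=C topic=C]
After op 7 (checkout): HEAD=feat@B [feat=B main=C topic=C]
After op 8 (commit): HEAD=feat@D [feat=D main=C topic=C]
After op 9 (commit): HEAD=feat@E [feat=E main=C topic=C]

Answer: A B D E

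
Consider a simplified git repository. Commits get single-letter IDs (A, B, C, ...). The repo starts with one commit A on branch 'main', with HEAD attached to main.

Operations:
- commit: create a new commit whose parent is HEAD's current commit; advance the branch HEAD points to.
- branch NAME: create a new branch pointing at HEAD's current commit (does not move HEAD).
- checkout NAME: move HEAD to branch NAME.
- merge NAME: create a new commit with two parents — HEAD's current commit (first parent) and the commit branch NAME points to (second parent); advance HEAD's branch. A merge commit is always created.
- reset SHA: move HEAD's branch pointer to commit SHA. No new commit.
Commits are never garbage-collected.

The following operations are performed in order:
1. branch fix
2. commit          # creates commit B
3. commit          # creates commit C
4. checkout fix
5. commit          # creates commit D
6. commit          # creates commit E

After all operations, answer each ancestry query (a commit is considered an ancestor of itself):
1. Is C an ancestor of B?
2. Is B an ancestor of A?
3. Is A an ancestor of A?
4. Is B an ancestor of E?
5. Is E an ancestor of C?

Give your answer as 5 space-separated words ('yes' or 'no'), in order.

Answer: no no yes no no

Derivation:
After op 1 (branch): HEAD=main@A [fix=A main=A]
After op 2 (commit): HEAD=main@B [fix=A main=B]
After op 3 (commit): HEAD=main@C [fix=A main=C]
After op 4 (checkout): HEAD=fix@A [fix=A main=C]
After op 5 (commit): HEAD=fix@D [fix=D main=C]
After op 6 (commit): HEAD=fix@E [fix=E main=C]
ancestors(B) = {A,B}; C in? no
ancestors(A) = {A}; B in? no
ancestors(A) = {A}; A in? yes
ancestors(E) = {A,D,E}; B in? no
ancestors(C) = {A,B,C}; E in? no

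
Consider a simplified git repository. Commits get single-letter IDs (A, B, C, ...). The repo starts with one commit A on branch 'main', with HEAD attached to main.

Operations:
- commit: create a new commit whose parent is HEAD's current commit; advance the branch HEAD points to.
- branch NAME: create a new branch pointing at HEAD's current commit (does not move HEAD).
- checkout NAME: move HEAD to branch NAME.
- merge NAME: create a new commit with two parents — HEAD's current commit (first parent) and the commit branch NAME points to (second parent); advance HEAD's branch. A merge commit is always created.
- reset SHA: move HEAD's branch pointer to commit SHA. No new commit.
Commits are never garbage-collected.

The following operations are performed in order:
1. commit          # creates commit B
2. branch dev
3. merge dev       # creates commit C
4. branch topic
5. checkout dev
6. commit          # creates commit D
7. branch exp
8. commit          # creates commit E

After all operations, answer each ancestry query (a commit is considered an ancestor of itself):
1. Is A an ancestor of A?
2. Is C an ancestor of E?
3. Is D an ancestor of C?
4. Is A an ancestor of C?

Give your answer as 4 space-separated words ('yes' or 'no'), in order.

After op 1 (commit): HEAD=main@B [main=B]
After op 2 (branch): HEAD=main@B [dev=B main=B]
After op 3 (merge): HEAD=main@C [dev=B main=C]
After op 4 (branch): HEAD=main@C [dev=B main=C topic=C]
After op 5 (checkout): HEAD=dev@B [dev=B main=C topic=C]
After op 6 (commit): HEAD=dev@D [dev=D main=C topic=C]
After op 7 (branch): HEAD=dev@D [dev=D exp=D main=C topic=C]
After op 8 (commit): HEAD=dev@E [dev=E exp=D main=C topic=C]
ancestors(A) = {A}; A in? yes
ancestors(E) = {A,B,D,E}; C in? no
ancestors(C) = {A,B,C}; D in? no
ancestors(C) = {A,B,C}; A in? yes

Answer: yes no no yes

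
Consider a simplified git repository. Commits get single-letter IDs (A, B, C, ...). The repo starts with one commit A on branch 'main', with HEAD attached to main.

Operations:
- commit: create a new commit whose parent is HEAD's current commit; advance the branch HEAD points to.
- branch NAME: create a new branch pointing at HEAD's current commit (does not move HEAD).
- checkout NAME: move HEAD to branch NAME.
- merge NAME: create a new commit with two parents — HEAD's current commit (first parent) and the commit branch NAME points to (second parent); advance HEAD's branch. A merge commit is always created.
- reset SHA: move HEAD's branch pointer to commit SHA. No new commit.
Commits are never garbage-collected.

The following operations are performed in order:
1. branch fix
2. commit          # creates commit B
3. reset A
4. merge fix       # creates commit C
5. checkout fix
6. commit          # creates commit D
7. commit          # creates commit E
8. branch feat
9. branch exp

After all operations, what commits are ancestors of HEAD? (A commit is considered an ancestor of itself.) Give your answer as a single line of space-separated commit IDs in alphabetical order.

After op 1 (branch): HEAD=main@A [fix=A main=A]
After op 2 (commit): HEAD=main@B [fix=A main=B]
After op 3 (reset): HEAD=main@A [fix=A main=A]
After op 4 (merge): HEAD=main@C [fix=A main=C]
After op 5 (checkout): HEAD=fix@A [fix=A main=C]
After op 6 (commit): HEAD=fix@D [fix=D main=C]
After op 7 (commit): HEAD=fix@E [fix=E main=C]
After op 8 (branch): HEAD=fix@E [feat=E fix=E main=C]
After op 9 (branch): HEAD=fix@E [exp=E feat=E fix=E main=C]

Answer: A D E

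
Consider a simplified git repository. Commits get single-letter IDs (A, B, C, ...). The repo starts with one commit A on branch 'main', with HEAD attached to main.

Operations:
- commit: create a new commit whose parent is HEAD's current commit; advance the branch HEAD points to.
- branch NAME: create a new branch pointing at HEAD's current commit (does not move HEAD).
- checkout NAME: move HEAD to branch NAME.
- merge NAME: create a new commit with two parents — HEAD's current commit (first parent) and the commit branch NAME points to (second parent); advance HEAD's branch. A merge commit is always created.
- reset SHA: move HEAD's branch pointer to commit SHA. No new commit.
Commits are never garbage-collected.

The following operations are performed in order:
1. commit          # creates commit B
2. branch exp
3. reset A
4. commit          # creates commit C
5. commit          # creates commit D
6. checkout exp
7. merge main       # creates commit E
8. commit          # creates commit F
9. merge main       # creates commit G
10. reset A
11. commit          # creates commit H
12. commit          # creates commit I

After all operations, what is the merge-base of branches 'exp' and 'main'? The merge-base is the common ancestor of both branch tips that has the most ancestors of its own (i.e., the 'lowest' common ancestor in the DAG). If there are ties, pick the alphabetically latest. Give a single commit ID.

After op 1 (commit): HEAD=main@B [main=B]
After op 2 (branch): HEAD=main@B [exp=B main=B]
After op 3 (reset): HEAD=main@A [exp=B main=A]
After op 4 (commit): HEAD=main@C [exp=B main=C]
After op 5 (commit): HEAD=main@D [exp=B main=D]
After op 6 (checkout): HEAD=exp@B [exp=B main=D]
After op 7 (merge): HEAD=exp@E [exp=E main=D]
After op 8 (commit): HEAD=exp@F [exp=F main=D]
After op 9 (merge): HEAD=exp@G [exp=G main=D]
After op 10 (reset): HEAD=exp@A [exp=A main=D]
After op 11 (commit): HEAD=exp@H [exp=H main=D]
After op 12 (commit): HEAD=exp@I [exp=I main=D]
ancestors(exp=I): ['A', 'H', 'I']
ancestors(main=D): ['A', 'C', 'D']
common: ['A']

Answer: A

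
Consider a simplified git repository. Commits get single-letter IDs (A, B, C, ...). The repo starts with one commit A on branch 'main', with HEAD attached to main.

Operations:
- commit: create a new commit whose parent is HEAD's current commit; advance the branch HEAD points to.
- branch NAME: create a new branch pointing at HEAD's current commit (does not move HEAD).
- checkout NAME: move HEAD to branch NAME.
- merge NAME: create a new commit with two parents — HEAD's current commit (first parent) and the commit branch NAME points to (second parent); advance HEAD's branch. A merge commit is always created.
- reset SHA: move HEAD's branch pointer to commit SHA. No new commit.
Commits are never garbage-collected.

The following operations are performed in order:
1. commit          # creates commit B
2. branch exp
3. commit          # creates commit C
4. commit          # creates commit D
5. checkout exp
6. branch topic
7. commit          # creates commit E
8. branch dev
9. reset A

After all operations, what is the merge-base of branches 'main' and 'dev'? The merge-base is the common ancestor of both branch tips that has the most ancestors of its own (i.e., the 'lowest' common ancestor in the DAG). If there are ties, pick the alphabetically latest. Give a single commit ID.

After op 1 (commit): HEAD=main@B [main=B]
After op 2 (branch): HEAD=main@B [exp=B main=B]
After op 3 (commit): HEAD=main@C [exp=B main=C]
After op 4 (commit): HEAD=main@D [exp=B main=D]
After op 5 (checkout): HEAD=exp@B [exp=B main=D]
After op 6 (branch): HEAD=exp@B [exp=B main=D topic=B]
After op 7 (commit): HEAD=exp@E [exp=E main=D topic=B]
After op 8 (branch): HEAD=exp@E [dev=E exp=E main=D topic=B]
After op 9 (reset): HEAD=exp@A [dev=E exp=A main=D topic=B]
ancestors(main=D): ['A', 'B', 'C', 'D']
ancestors(dev=E): ['A', 'B', 'E']
common: ['A', 'B']

Answer: B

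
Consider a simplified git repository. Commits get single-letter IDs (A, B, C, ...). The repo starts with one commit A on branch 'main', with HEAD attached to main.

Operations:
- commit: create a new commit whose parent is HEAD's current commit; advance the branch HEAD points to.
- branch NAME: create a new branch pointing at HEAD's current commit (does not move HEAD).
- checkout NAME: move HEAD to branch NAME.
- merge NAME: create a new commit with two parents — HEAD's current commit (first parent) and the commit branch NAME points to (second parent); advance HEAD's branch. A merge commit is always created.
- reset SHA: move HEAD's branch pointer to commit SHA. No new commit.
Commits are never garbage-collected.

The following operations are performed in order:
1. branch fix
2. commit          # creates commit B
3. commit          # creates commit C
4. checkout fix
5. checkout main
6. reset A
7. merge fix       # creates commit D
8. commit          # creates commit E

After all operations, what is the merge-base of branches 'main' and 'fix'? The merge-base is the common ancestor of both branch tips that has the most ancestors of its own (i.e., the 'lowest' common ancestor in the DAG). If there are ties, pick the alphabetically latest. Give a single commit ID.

Answer: A

Derivation:
After op 1 (branch): HEAD=main@A [fix=A main=A]
After op 2 (commit): HEAD=main@B [fix=A main=B]
After op 3 (commit): HEAD=main@C [fix=A main=C]
After op 4 (checkout): HEAD=fix@A [fix=A main=C]
After op 5 (checkout): HEAD=main@C [fix=A main=C]
After op 6 (reset): HEAD=main@A [fix=A main=A]
After op 7 (merge): HEAD=main@D [fix=A main=D]
After op 8 (commit): HEAD=main@E [fix=A main=E]
ancestors(main=E): ['A', 'D', 'E']
ancestors(fix=A): ['A']
common: ['A']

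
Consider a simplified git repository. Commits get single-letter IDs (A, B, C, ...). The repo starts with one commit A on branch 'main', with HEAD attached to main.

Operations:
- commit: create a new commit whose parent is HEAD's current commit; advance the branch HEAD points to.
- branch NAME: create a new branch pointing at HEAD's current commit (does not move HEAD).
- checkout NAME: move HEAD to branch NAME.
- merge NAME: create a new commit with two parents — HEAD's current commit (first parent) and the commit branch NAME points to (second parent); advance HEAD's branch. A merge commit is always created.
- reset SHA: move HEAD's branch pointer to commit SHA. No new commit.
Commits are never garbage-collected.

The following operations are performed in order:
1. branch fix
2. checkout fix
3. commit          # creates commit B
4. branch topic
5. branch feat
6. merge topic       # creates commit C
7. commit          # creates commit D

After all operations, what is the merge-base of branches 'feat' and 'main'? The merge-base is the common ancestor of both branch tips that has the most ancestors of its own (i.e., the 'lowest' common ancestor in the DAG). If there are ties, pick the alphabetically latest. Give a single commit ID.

Answer: A

Derivation:
After op 1 (branch): HEAD=main@A [fix=A main=A]
After op 2 (checkout): HEAD=fix@A [fix=A main=A]
After op 3 (commit): HEAD=fix@B [fix=B main=A]
After op 4 (branch): HEAD=fix@B [fix=B main=A topic=B]
After op 5 (branch): HEAD=fix@B [feat=B fix=B main=A topic=B]
After op 6 (merge): HEAD=fix@C [feat=B fix=C main=A topic=B]
After op 7 (commit): HEAD=fix@D [feat=B fix=D main=A topic=B]
ancestors(feat=B): ['A', 'B']
ancestors(main=A): ['A']
common: ['A']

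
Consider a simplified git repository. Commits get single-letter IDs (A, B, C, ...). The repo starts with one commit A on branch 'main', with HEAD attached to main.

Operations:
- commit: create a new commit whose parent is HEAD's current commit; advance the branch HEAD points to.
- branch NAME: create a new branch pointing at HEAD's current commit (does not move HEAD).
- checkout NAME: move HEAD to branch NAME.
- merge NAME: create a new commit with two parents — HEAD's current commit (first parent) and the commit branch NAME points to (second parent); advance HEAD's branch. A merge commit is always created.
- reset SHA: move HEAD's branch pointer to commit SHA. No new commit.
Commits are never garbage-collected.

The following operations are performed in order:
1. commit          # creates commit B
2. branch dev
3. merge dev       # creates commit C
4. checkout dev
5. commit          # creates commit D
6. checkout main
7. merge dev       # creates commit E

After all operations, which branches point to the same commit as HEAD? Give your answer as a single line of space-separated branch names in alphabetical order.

Answer: main

Derivation:
After op 1 (commit): HEAD=main@B [main=B]
After op 2 (branch): HEAD=main@B [dev=B main=B]
After op 3 (merge): HEAD=main@C [dev=B main=C]
After op 4 (checkout): HEAD=dev@B [dev=B main=C]
After op 5 (commit): HEAD=dev@D [dev=D main=C]
After op 6 (checkout): HEAD=main@C [dev=D main=C]
After op 7 (merge): HEAD=main@E [dev=D main=E]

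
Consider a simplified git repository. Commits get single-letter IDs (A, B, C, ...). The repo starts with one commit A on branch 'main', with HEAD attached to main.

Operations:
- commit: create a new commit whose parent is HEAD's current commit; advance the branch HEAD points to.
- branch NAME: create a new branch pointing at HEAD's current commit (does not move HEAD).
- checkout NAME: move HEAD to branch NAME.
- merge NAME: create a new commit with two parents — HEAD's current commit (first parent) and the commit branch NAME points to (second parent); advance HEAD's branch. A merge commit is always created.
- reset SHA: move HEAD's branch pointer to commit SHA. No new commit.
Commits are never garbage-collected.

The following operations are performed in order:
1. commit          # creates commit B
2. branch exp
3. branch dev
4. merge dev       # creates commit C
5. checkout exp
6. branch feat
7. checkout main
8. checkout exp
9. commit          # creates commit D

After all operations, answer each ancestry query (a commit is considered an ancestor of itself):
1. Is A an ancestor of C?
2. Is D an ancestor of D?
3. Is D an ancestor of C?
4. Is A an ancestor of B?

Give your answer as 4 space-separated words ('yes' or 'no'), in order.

After op 1 (commit): HEAD=main@B [main=B]
After op 2 (branch): HEAD=main@B [exp=B main=B]
After op 3 (branch): HEAD=main@B [dev=B exp=B main=B]
After op 4 (merge): HEAD=main@C [dev=B exp=B main=C]
After op 5 (checkout): HEAD=exp@B [dev=B exp=B main=C]
After op 6 (branch): HEAD=exp@B [dev=B exp=B feat=B main=C]
After op 7 (checkout): HEAD=main@C [dev=B exp=B feat=B main=C]
After op 8 (checkout): HEAD=exp@B [dev=B exp=B feat=B main=C]
After op 9 (commit): HEAD=exp@D [dev=B exp=D feat=B main=C]
ancestors(C) = {A,B,C}; A in? yes
ancestors(D) = {A,B,D}; D in? yes
ancestors(C) = {A,B,C}; D in? no
ancestors(B) = {A,B}; A in? yes

Answer: yes yes no yes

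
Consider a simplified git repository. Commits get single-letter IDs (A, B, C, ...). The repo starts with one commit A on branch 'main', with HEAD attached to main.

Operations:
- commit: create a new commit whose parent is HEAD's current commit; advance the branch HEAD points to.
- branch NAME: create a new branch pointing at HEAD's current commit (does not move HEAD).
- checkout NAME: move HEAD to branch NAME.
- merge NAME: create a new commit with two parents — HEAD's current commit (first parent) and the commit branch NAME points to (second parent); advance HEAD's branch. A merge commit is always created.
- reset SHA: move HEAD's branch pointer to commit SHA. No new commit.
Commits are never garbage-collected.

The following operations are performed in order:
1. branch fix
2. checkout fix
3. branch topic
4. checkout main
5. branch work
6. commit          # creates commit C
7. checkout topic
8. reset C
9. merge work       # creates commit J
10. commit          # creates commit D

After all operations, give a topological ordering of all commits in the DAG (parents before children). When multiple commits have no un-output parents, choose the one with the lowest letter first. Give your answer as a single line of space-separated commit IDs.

After op 1 (branch): HEAD=main@A [fix=A main=A]
After op 2 (checkout): HEAD=fix@A [fix=A main=A]
After op 3 (branch): HEAD=fix@A [fix=A main=A topic=A]
After op 4 (checkout): HEAD=main@A [fix=A main=A topic=A]
After op 5 (branch): HEAD=main@A [fix=A main=A topic=A work=A]
After op 6 (commit): HEAD=main@C [fix=A main=C topic=A work=A]
After op 7 (checkout): HEAD=topic@A [fix=A main=C topic=A work=A]
After op 8 (reset): HEAD=topic@C [fix=A main=C topic=C work=A]
After op 9 (merge): HEAD=topic@J [fix=A main=C topic=J work=A]
After op 10 (commit): HEAD=topic@D [fix=A main=C topic=D work=A]
commit A: parents=[]
commit C: parents=['A']
commit D: parents=['J']
commit J: parents=['C', 'A']

Answer: A C J D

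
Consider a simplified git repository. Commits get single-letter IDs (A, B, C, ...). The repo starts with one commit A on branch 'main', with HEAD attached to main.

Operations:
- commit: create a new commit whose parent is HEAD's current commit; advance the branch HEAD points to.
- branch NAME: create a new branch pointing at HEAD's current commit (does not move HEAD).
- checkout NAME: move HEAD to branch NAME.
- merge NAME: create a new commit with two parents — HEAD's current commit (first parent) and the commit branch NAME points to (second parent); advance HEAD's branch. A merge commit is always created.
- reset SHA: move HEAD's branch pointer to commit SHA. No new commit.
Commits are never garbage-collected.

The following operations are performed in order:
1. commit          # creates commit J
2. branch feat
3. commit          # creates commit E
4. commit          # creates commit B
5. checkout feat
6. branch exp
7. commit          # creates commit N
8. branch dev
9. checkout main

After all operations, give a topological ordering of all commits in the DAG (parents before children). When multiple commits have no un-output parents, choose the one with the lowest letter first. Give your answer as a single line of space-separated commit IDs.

After op 1 (commit): HEAD=main@J [main=J]
After op 2 (branch): HEAD=main@J [feat=J main=J]
After op 3 (commit): HEAD=main@E [feat=J main=E]
After op 4 (commit): HEAD=main@B [feat=J main=B]
After op 5 (checkout): HEAD=feat@J [feat=J main=B]
After op 6 (branch): HEAD=feat@J [exp=J feat=J main=B]
After op 7 (commit): HEAD=feat@N [exp=J feat=N main=B]
After op 8 (branch): HEAD=feat@N [dev=N exp=J feat=N main=B]
After op 9 (checkout): HEAD=main@B [dev=N exp=J feat=N main=B]
commit A: parents=[]
commit B: parents=['E']
commit E: parents=['J']
commit J: parents=['A']
commit N: parents=['J']

Answer: A J E B N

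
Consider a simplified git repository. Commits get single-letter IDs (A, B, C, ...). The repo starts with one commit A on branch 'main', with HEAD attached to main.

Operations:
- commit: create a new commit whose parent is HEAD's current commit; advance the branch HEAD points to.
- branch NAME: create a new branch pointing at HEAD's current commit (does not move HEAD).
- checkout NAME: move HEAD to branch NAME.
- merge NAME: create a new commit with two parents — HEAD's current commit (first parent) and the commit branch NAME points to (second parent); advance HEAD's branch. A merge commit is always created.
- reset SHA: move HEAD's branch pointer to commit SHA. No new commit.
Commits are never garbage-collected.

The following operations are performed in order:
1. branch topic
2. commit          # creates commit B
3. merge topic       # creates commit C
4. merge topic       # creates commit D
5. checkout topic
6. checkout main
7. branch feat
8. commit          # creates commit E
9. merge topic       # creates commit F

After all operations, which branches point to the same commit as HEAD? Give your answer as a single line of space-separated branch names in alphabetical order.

Answer: main

Derivation:
After op 1 (branch): HEAD=main@A [main=A topic=A]
After op 2 (commit): HEAD=main@B [main=B topic=A]
After op 3 (merge): HEAD=main@C [main=C topic=A]
After op 4 (merge): HEAD=main@D [main=D topic=A]
After op 5 (checkout): HEAD=topic@A [main=D topic=A]
After op 6 (checkout): HEAD=main@D [main=D topic=A]
After op 7 (branch): HEAD=main@D [feat=D main=D topic=A]
After op 8 (commit): HEAD=main@E [feat=D main=E topic=A]
After op 9 (merge): HEAD=main@F [feat=D main=F topic=A]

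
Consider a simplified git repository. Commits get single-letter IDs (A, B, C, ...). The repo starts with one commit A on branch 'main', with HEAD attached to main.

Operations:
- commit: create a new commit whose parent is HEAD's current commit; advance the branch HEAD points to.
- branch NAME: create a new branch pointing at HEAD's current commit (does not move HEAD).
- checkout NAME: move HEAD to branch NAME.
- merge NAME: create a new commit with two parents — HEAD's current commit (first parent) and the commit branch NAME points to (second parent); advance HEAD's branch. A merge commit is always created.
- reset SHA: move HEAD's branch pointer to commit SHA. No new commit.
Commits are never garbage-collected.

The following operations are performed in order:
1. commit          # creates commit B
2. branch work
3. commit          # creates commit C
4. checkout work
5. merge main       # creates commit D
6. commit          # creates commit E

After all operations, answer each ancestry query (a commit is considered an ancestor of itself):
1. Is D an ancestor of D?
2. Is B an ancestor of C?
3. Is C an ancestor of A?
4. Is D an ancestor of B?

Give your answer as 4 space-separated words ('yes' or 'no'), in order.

After op 1 (commit): HEAD=main@B [main=B]
After op 2 (branch): HEAD=main@B [main=B work=B]
After op 3 (commit): HEAD=main@C [main=C work=B]
After op 4 (checkout): HEAD=work@B [main=C work=B]
After op 5 (merge): HEAD=work@D [main=C work=D]
After op 6 (commit): HEAD=work@E [main=C work=E]
ancestors(D) = {A,B,C,D}; D in? yes
ancestors(C) = {A,B,C}; B in? yes
ancestors(A) = {A}; C in? no
ancestors(B) = {A,B}; D in? no

Answer: yes yes no no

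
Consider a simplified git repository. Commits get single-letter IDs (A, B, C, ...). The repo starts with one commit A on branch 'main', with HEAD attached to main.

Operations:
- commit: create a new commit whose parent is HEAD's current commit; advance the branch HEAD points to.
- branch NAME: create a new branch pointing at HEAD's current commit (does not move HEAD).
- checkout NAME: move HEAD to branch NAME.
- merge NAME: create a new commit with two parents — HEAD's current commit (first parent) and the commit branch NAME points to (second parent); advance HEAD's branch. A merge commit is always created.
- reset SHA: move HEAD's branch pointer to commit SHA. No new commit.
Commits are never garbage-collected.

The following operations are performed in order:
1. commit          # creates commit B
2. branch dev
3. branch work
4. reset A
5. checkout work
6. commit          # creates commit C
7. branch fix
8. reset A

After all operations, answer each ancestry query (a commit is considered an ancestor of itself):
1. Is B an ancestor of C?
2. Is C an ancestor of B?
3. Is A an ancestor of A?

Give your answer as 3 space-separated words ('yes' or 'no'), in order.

Answer: yes no yes

Derivation:
After op 1 (commit): HEAD=main@B [main=B]
After op 2 (branch): HEAD=main@B [dev=B main=B]
After op 3 (branch): HEAD=main@B [dev=B main=B work=B]
After op 4 (reset): HEAD=main@A [dev=B main=A work=B]
After op 5 (checkout): HEAD=work@B [dev=B main=A work=B]
After op 6 (commit): HEAD=work@C [dev=B main=A work=C]
After op 7 (branch): HEAD=work@C [dev=B fix=C main=A work=C]
After op 8 (reset): HEAD=work@A [dev=B fix=C main=A work=A]
ancestors(C) = {A,B,C}; B in? yes
ancestors(B) = {A,B}; C in? no
ancestors(A) = {A}; A in? yes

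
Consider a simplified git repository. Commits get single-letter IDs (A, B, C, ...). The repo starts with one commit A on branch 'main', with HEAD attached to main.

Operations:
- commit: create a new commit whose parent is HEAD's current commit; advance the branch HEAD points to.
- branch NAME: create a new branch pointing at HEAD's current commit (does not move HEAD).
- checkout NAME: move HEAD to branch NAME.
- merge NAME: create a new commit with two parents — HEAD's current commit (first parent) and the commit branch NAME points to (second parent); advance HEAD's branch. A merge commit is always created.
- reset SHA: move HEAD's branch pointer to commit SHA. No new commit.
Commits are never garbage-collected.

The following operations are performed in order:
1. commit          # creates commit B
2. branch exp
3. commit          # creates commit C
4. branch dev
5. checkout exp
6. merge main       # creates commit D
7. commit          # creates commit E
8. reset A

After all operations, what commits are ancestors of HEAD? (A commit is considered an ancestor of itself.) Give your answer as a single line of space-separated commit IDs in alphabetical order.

After op 1 (commit): HEAD=main@B [main=B]
After op 2 (branch): HEAD=main@B [exp=B main=B]
After op 3 (commit): HEAD=main@C [exp=B main=C]
After op 4 (branch): HEAD=main@C [dev=C exp=B main=C]
After op 5 (checkout): HEAD=exp@B [dev=C exp=B main=C]
After op 6 (merge): HEAD=exp@D [dev=C exp=D main=C]
After op 7 (commit): HEAD=exp@E [dev=C exp=E main=C]
After op 8 (reset): HEAD=exp@A [dev=C exp=A main=C]

Answer: A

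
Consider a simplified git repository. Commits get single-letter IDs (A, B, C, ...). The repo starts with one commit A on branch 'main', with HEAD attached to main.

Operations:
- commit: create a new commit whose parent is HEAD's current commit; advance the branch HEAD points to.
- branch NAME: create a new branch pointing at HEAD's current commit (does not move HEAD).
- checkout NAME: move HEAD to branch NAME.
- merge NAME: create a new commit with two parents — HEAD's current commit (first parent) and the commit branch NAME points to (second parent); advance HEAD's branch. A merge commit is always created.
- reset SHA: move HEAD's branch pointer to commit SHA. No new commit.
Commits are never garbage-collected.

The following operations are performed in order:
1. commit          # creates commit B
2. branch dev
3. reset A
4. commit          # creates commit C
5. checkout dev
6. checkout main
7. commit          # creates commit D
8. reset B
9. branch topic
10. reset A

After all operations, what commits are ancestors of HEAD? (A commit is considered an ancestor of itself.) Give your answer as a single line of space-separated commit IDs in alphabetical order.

After op 1 (commit): HEAD=main@B [main=B]
After op 2 (branch): HEAD=main@B [dev=B main=B]
After op 3 (reset): HEAD=main@A [dev=B main=A]
After op 4 (commit): HEAD=main@C [dev=B main=C]
After op 5 (checkout): HEAD=dev@B [dev=B main=C]
After op 6 (checkout): HEAD=main@C [dev=B main=C]
After op 7 (commit): HEAD=main@D [dev=B main=D]
After op 8 (reset): HEAD=main@B [dev=B main=B]
After op 9 (branch): HEAD=main@B [dev=B main=B topic=B]
After op 10 (reset): HEAD=main@A [dev=B main=A topic=B]

Answer: A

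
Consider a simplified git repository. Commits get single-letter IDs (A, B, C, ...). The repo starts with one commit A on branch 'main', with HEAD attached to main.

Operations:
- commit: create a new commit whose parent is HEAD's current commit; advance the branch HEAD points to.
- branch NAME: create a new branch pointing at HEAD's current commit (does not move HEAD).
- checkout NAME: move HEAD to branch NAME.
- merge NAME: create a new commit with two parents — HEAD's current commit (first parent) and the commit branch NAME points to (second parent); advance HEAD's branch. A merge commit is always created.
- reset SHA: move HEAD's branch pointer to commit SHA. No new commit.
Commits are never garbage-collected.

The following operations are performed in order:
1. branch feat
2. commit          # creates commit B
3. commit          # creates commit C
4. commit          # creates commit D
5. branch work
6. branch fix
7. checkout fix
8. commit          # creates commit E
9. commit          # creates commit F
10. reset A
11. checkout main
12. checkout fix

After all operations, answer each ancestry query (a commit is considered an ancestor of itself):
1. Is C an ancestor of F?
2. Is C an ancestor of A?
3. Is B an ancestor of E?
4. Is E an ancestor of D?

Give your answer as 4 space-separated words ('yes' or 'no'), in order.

Answer: yes no yes no

Derivation:
After op 1 (branch): HEAD=main@A [feat=A main=A]
After op 2 (commit): HEAD=main@B [feat=A main=B]
After op 3 (commit): HEAD=main@C [feat=A main=C]
After op 4 (commit): HEAD=main@D [feat=A main=D]
After op 5 (branch): HEAD=main@D [feat=A main=D work=D]
After op 6 (branch): HEAD=main@D [feat=A fix=D main=D work=D]
After op 7 (checkout): HEAD=fix@D [feat=A fix=D main=D work=D]
After op 8 (commit): HEAD=fix@E [feat=A fix=E main=D work=D]
After op 9 (commit): HEAD=fix@F [feat=A fix=F main=D work=D]
After op 10 (reset): HEAD=fix@A [feat=A fix=A main=D work=D]
After op 11 (checkout): HEAD=main@D [feat=A fix=A main=D work=D]
After op 12 (checkout): HEAD=fix@A [feat=A fix=A main=D work=D]
ancestors(F) = {A,B,C,D,E,F}; C in? yes
ancestors(A) = {A}; C in? no
ancestors(E) = {A,B,C,D,E}; B in? yes
ancestors(D) = {A,B,C,D}; E in? no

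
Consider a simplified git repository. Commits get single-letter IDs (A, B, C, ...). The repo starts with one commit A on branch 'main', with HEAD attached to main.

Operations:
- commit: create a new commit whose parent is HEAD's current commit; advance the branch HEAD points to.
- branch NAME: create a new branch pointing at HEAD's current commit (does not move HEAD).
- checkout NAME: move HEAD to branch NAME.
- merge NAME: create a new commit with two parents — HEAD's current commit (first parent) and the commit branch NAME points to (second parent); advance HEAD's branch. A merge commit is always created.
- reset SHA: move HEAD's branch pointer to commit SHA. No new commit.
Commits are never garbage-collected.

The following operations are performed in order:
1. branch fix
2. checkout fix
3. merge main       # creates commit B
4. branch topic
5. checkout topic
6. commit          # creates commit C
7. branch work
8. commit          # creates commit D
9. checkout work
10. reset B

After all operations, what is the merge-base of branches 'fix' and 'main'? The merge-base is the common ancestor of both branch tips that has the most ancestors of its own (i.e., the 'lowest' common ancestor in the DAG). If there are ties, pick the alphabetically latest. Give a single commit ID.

After op 1 (branch): HEAD=main@A [fix=A main=A]
After op 2 (checkout): HEAD=fix@A [fix=A main=A]
After op 3 (merge): HEAD=fix@B [fix=B main=A]
After op 4 (branch): HEAD=fix@B [fix=B main=A topic=B]
After op 5 (checkout): HEAD=topic@B [fix=B main=A topic=B]
After op 6 (commit): HEAD=topic@C [fix=B main=A topic=C]
After op 7 (branch): HEAD=topic@C [fix=B main=A topic=C work=C]
After op 8 (commit): HEAD=topic@D [fix=B main=A topic=D work=C]
After op 9 (checkout): HEAD=work@C [fix=B main=A topic=D work=C]
After op 10 (reset): HEAD=work@B [fix=B main=A topic=D work=B]
ancestors(fix=B): ['A', 'B']
ancestors(main=A): ['A']
common: ['A']

Answer: A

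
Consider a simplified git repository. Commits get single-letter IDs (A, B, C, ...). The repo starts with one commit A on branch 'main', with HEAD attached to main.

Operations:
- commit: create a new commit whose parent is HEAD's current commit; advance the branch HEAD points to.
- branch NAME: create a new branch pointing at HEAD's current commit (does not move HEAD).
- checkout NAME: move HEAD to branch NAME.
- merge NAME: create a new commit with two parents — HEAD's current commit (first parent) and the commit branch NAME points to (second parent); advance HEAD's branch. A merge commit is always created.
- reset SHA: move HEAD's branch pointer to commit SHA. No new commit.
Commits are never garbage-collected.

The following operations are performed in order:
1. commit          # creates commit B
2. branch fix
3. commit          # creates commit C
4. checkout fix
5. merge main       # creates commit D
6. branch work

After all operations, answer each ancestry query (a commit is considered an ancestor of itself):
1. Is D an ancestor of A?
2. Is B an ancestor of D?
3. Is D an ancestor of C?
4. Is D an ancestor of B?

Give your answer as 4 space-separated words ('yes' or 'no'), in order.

Answer: no yes no no

Derivation:
After op 1 (commit): HEAD=main@B [main=B]
After op 2 (branch): HEAD=main@B [fix=B main=B]
After op 3 (commit): HEAD=main@C [fix=B main=C]
After op 4 (checkout): HEAD=fix@B [fix=B main=C]
After op 5 (merge): HEAD=fix@D [fix=D main=C]
After op 6 (branch): HEAD=fix@D [fix=D main=C work=D]
ancestors(A) = {A}; D in? no
ancestors(D) = {A,B,C,D}; B in? yes
ancestors(C) = {A,B,C}; D in? no
ancestors(B) = {A,B}; D in? no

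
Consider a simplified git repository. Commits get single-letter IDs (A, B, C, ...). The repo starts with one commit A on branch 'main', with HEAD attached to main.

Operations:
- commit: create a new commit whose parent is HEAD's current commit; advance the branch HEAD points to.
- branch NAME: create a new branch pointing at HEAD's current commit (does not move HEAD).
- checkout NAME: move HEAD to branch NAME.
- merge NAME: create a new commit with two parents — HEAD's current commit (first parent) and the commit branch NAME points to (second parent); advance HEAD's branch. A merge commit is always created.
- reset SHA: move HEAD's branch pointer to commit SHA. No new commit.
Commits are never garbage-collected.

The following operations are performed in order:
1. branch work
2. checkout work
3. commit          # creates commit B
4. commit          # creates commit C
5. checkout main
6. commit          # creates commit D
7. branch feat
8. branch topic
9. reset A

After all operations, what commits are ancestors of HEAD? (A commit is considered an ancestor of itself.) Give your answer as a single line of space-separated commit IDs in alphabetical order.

Answer: A

Derivation:
After op 1 (branch): HEAD=main@A [main=A work=A]
After op 2 (checkout): HEAD=work@A [main=A work=A]
After op 3 (commit): HEAD=work@B [main=A work=B]
After op 4 (commit): HEAD=work@C [main=A work=C]
After op 5 (checkout): HEAD=main@A [main=A work=C]
After op 6 (commit): HEAD=main@D [main=D work=C]
After op 7 (branch): HEAD=main@D [feat=D main=D work=C]
After op 8 (branch): HEAD=main@D [feat=D main=D topic=D work=C]
After op 9 (reset): HEAD=main@A [feat=D main=A topic=D work=C]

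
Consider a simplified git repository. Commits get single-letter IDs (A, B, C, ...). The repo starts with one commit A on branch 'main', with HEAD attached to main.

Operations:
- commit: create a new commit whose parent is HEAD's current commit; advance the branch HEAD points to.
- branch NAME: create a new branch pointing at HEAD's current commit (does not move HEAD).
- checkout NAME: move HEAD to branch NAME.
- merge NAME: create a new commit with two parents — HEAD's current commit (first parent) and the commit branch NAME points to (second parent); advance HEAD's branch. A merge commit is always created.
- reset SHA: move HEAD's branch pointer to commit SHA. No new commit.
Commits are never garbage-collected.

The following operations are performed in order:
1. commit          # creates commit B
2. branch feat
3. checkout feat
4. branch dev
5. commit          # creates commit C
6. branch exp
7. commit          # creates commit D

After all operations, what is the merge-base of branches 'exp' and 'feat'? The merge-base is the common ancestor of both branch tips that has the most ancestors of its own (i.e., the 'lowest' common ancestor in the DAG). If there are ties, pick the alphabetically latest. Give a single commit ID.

After op 1 (commit): HEAD=main@B [main=B]
After op 2 (branch): HEAD=main@B [feat=B main=B]
After op 3 (checkout): HEAD=feat@B [feat=B main=B]
After op 4 (branch): HEAD=feat@B [dev=B feat=B main=B]
After op 5 (commit): HEAD=feat@C [dev=B feat=C main=B]
After op 6 (branch): HEAD=feat@C [dev=B exp=C feat=C main=B]
After op 7 (commit): HEAD=feat@D [dev=B exp=C feat=D main=B]
ancestors(exp=C): ['A', 'B', 'C']
ancestors(feat=D): ['A', 'B', 'C', 'D']
common: ['A', 'B', 'C']

Answer: C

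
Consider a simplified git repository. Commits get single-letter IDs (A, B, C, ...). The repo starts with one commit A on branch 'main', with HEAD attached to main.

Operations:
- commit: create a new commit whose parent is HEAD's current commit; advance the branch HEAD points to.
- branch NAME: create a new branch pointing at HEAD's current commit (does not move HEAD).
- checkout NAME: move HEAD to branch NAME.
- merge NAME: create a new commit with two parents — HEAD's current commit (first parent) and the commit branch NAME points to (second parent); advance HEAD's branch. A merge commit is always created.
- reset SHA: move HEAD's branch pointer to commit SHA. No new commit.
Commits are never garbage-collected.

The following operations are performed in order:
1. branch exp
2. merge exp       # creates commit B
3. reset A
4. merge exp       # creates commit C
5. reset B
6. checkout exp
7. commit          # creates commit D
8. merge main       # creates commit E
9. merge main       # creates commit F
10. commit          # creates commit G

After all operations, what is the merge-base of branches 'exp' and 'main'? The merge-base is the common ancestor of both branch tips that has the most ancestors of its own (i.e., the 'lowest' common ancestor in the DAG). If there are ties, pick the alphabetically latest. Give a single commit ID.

Answer: B

Derivation:
After op 1 (branch): HEAD=main@A [exp=A main=A]
After op 2 (merge): HEAD=main@B [exp=A main=B]
After op 3 (reset): HEAD=main@A [exp=A main=A]
After op 4 (merge): HEAD=main@C [exp=A main=C]
After op 5 (reset): HEAD=main@B [exp=A main=B]
After op 6 (checkout): HEAD=exp@A [exp=A main=B]
After op 7 (commit): HEAD=exp@D [exp=D main=B]
After op 8 (merge): HEAD=exp@E [exp=E main=B]
After op 9 (merge): HEAD=exp@F [exp=F main=B]
After op 10 (commit): HEAD=exp@G [exp=G main=B]
ancestors(exp=G): ['A', 'B', 'D', 'E', 'F', 'G']
ancestors(main=B): ['A', 'B']
common: ['A', 'B']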